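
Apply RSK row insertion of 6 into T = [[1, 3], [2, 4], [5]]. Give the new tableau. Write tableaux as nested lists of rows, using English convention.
[[1, 3, 6], [2, 4], [5]]

6 is larger than every entry of row 1, so it is appended to row 1. The new tableau is [[1, 3, 6], [2, 4], [5]].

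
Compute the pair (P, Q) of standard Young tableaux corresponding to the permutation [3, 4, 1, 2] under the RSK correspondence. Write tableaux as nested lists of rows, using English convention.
Insert each entry of the permutation into P by Schensted row insertion, recording in Q the position of each new cell.

Insert 3: appended to row 1. P = [[3]].
Insert 4: appended to row 1. P = [[3, 4]].
Insert 1: 1 bumps 3 from row 1; 3 starts row 2. P = [[1, 4], [3]].
Insert 2: 2 bumps 4 from row 1; 4 appends to row 2. P = [[1, 2], [3, 4]].

So P = [[1, 2], [3, 4]], Q = [[1, 2], [3, 4]].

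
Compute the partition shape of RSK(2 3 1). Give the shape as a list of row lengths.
[2, 1]

Row-insert each entry into an empty tableau.

After inserting 2: P = [[2]].
After inserting 3: P = [[2, 3]].
After inserting 1: P = [[1, 3], [2]].

The final insertion tableau P = [[1, 3], [2]] has shape [2, 1].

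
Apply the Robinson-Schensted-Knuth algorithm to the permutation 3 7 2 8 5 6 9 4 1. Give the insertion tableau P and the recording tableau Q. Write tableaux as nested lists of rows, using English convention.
P = [[1, 4, 6, 9], [2, 5, 8], [3], [7]], Q = [[1, 2, 4, 7], [3, 5, 6], [8], [9]]

Insert each entry of the permutation into P by Schensted row insertion, recording in Q the position of each new cell.

Insert 3: appended to row 1. P = [[3]].
Insert 7: appended to row 1. P = [[3, 7]].
Insert 2: 2 bumps 3 from row 1; 3 starts row 2. P = [[2, 7], [3]].
Insert 8: appended to row 1. P = [[2, 7, 8], [3]].
Insert 5: 5 bumps 7 from row 1; 7 appends to row 2. P = [[2, 5, 8], [3, 7]].
Insert 6: 6 bumps 8 from row 1; 8 appends to row 2. P = [[2, 5, 6], [3, 7, 8]].
Insert 9: appended to row 1. P = [[2, 5, 6, 9], [3, 7, 8]].
Insert 4: 4 bumps 5 from row 1; 5 bumps 7 from row 2; 7 starts row 3. P = [[2, 4, 6, 9], [3, 5, 8], [7]].
Insert 1: 1 bumps 2 from row 1; 2 bumps 3 from row 2; 3 bumps 7 from row 3; 7 starts row 4. P = [[1, 4, 6, 9], [2, 5, 8], [3], [7]].

So P = [[1, 4, 6, 9], [2, 5, 8], [3], [7]], Q = [[1, 2, 4, 7], [3, 5, 6], [8], [9]].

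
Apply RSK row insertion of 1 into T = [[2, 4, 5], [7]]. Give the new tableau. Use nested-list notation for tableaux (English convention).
In row 1, 1 replaces 2 (the leftmost entry greater than 1); 2 is bumped to row 2. In row 2, 2 replaces 7 (the leftmost entry greater than 2); 7 is bumped to row 3. 7 starts a new row 3. The new tableau is [[1, 4, 5], [2], [7]].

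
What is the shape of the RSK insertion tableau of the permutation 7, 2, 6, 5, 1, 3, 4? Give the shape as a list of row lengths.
Row-insert each entry into an empty tableau.

After inserting 7: P = [[7]].
After inserting 2: P = [[2], [7]].
After inserting 6: P = [[2, 6], [7]].
After inserting 5: P = [[2, 5], [6], [7]].
After inserting 1: P = [[1, 5], [2], [6], [7]].
After inserting 3: P = [[1, 3], [2, 5], [6], [7]].
After inserting 4: P = [[1, 3, 4], [2, 5], [6], [7]].

The final insertion tableau P = [[1, 3, 4], [2, 5], [6], [7]] has shape [3, 2, 1, 1].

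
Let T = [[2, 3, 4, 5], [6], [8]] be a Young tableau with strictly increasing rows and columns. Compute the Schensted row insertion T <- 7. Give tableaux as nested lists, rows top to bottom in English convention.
7 is larger than every entry of row 1, so it is appended to row 1. The new tableau is [[2, 3, 4, 5, 7], [6], [8]].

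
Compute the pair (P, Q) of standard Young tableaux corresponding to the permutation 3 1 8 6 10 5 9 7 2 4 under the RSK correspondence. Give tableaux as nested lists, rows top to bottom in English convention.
P = [[1, 2, 4], [3, 5, 7], [6, 9], [8, 10]], Q = [[1, 3, 5], [2, 4, 7], [6, 8], [9, 10]]

Insert each entry of the permutation into P by Schensted row insertion, recording in Q the position of each new cell.

Insert 3: appended to row 1. P = [[3]].
Insert 1: 1 bumps 3 from row 1; 3 starts row 2. P = [[1], [3]].
Insert 8: appended to row 1. P = [[1, 8], [3]].
Insert 6: 6 bumps 8 from row 1; 8 appends to row 2. P = [[1, 6], [3, 8]].
Insert 10: appended to row 1. P = [[1, 6, 10], [3, 8]].
Insert 5: 5 bumps 6 from row 1; 6 bumps 8 from row 2; 8 starts row 3. P = [[1, 5, 10], [3, 6], [8]].
Insert 9: 9 bumps 10 from row 1; 10 appends to row 2. P = [[1, 5, 9], [3, 6, 10], [8]].
Insert 7: 7 bumps 9 from row 1; 9 bumps 10 from row 2; 10 appends to row 3. P = [[1, 5, 7], [3, 6, 9], [8, 10]].
Insert 2: 2 bumps 5 from row 1; 5 bumps 6 from row 2; 6 bumps 8 from row 3; 8 starts row 4. P = [[1, 2, 7], [3, 5, 9], [6, 10], [8]].
Insert 4: 4 bumps 7 from row 1; 7 bumps 9 from row 2; 9 bumps 10 from row 3; 10 appends to row 4. P = [[1, 2, 4], [3, 5, 7], [6, 9], [8, 10]].

So P = [[1, 2, 4], [3, 5, 7], [6, 9], [8, 10]], Q = [[1, 3, 5], [2, 4, 7], [6, 8], [9, 10]].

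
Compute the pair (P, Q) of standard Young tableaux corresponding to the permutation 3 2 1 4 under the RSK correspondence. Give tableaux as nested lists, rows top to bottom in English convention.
Insert each entry of the permutation into P by Schensted row insertion, recording in Q the position of each new cell.

After inserting 3: P = [[3]].
After inserting 2: P = [[2], [3]].
After inserting 1: P = [[1], [2], [3]].
After inserting 4: P = [[1, 4], [2], [3]].

So P = [[1, 4], [2], [3]], Q = [[1, 4], [2], [3]].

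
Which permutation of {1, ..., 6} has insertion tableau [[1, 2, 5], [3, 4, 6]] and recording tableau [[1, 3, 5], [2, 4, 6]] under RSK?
Reverse the RSK construction: for i from n down to 1, find the cell of Q containing i, remove the entry at that cell from P, and reverse-bump it up through P; the value ejected from row 1 is w(i).

Step i=6: Q has 6 at row 2, column 3; remove 6 from row 2 of P and reverse-bump: 6 enters row 1 and ejects 5. So w(6) = 5. P is now [[1, 2, 6], [3, 4]].
Step i=5: Q has 5 at row 1, column 3; remove that cell from P, ejecting 6. So w(5) = 6. P is now [[1, 2], [3, 4]].
Step i=4: Q has 4 at row 2, column 2; remove 4 from row 2 of P and reverse-bump: 4 enters row 1 and ejects 2. So w(4) = 2. P is now [[1, 4], [3]].
Step i=3: Q has 3 at row 1, column 2; remove that cell from P, ejecting 4. So w(3) = 4. P is now [[1], [3]].
Step i=2: Q has 2 at row 2, column 1; remove 3 from row 2 of P and reverse-bump: 3 enters row 1 and ejects 1. So w(2) = 1. P is now [[3]].
Step i=1: Q has 1 at row 1, column 1; remove that cell from P, ejecting 3. So w(1) = 3. P is now [].

So w = 3 1 4 2 6 5.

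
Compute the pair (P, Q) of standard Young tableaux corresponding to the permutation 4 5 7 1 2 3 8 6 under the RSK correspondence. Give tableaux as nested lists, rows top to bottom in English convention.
P = [[1, 2, 3, 6], [4, 5, 7, 8]], Q = [[1, 2, 3, 7], [4, 5, 6, 8]]

Insert each entry of the permutation into P by Schensted row insertion, recording in Q the position of each new cell.

Insert 4: appended to row 1. P = [[4]], Q = [[1]].
Insert 5: appended to row 1. P = [[4, 5]], Q = [[1, 2]].
Insert 7: appended to row 1. P = [[4, 5, 7]], Q = [[1, 2, 3]].
Insert 1: 1 bumps 4 from row 1; 4 starts row 2. P = [[1, 5, 7], [4]], Q = [[1, 2, 3], [4]].
Insert 2: 2 bumps 5 from row 1; 5 appends to row 2. P = [[1, 2, 7], [4, 5]], Q = [[1, 2, 3], [4, 5]].
Insert 3: 3 bumps 7 from row 1; 7 appends to row 2. P = [[1, 2, 3], [4, 5, 7]], Q = [[1, 2, 3], [4, 5, 6]].
Insert 8: appended to row 1. P = [[1, 2, 3, 8], [4, 5, 7]], Q = [[1, 2, 3, 7], [4, 5, 6]].
Insert 6: 6 bumps 8 from row 1; 8 appends to row 2. P = [[1, 2, 3, 6], [4, 5, 7, 8]], Q = [[1, 2, 3, 7], [4, 5, 6, 8]].

So P = [[1, 2, 3, 6], [4, 5, 7, 8]], Q = [[1, 2, 3, 7], [4, 5, 6, 8]].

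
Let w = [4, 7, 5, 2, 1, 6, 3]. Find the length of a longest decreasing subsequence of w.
4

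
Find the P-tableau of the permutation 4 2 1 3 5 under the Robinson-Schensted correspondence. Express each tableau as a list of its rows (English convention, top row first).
Insert 4: appended to row 1. P = [[4]].
Insert 2: 2 bumps 4 from row 1; 4 starts row 2. P = [[2], [4]].
Insert 1: 1 bumps 2 from row 1; 2 bumps 4 from row 2; 4 starts row 3. P = [[1], [2], [4]].
Insert 3: appended to row 1. P = [[1, 3], [2], [4]].
Insert 5: appended to row 1. P = [[1, 3, 5], [2], [4]].

So P = [[1, 3, 5], [2], [4]].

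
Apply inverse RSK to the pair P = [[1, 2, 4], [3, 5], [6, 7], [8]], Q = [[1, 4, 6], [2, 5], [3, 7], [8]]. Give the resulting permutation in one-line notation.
6 3 1 8 2 7 5 4

Reverse RSK: for i = n, n-1, ..., 1, locate i in Q, remove the corresponding corner cell from P, and reverse-bump its entry up through P; the value ejected from row 1 is w(i).

So w = 6 3 1 8 2 7 5 4.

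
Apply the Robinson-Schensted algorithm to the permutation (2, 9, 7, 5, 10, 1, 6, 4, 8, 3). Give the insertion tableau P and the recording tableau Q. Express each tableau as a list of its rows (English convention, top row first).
Insert each entry of the permutation into P by Schensted row insertion, recording in Q the position of each new cell.

Insert 2: appended to row 1. P = [[2]].
Insert 9: appended to row 1. P = [[2, 9]].
Insert 7: 7 bumps 9 from row 1; 9 starts row 2. P = [[2, 7], [9]].
Insert 5: 5 bumps 7 from row 1; 7 bumps 9 from row 2; 9 starts row 3. P = [[2, 5], [7], [9]].
Insert 10: appended to row 1. P = [[2, 5, 10], [7], [9]].
Insert 1: 1 bumps 2 from row 1; 2 bumps 7 from row 2; 7 bumps 9 from row 3; 9 starts row 4. P = [[1, 5, 10], [2], [7], [9]].
Insert 6: 6 bumps 10 from row 1; 10 appends to row 2. P = [[1, 5, 6], [2, 10], [7], [9]].
Insert 4: 4 bumps 5 from row 1; 5 bumps 10 from row 2; 10 appends to row 3. P = [[1, 4, 6], [2, 5], [7, 10], [9]].
Insert 8: appended to row 1. P = [[1, 4, 6, 8], [2, 5], [7, 10], [9]].
Insert 3: 3 bumps 4 from row 1; 4 bumps 5 from row 2; 5 bumps 7 from row 3; 7 bumps 9 from row 4; 9 starts row 5. P = [[1, 3, 6, 8], [2, 4], [5, 10], [7], [9]].

So P = [[1, 3, 6, 8], [2, 4], [5, 10], [7], [9]], Q = [[1, 2, 5, 9], [3, 7], [4, 8], [6], [10]].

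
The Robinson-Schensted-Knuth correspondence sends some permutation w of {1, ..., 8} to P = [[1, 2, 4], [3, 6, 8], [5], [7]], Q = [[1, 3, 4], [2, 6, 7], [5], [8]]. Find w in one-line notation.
Reverse the RSK construction: for i from n down to 1, find the cell of Q containing i, remove the entry at that cell from P, and reverse-bump it up through P; the value ejected from row 1 is w(i).

Step i=8: Q has 8 at row 4, column 1; remove 7 from row 4 of P and reverse-bump: 7 enters row 3 and ejects 5; 5 enters row 2 and ejects 3; 3 enters row 1 and ejects 2. So w(8) = 2. P is now [[1, 3, 4], [5, 6, 8], [7]].
Step i=7: Q has 7 at row 2, column 3; remove 8 from row 2 of P and reverse-bump: 8 enters row 1 and ejects 4. So w(7) = 4. P is now [[1, 3, 8], [5, 6], [7]].
Step i=6: Q has 6 at row 2, column 2; remove 6 from row 2 of P and reverse-bump: 6 enters row 1 and ejects 3. So w(6) = 3. P is now [[1, 6, 8], [5], [7]].
Step i=5: Q has 5 at row 3, column 1; remove 7 from row 3 of P and reverse-bump: 7 enters row 2 and ejects 5; 5 enters row 1 and ejects 1. So w(5) = 1. P is now [[5, 6, 8], [7]].
Step i=4: Q has 4 at row 1, column 3; remove that cell from P, ejecting 8. So w(4) = 8. P is now [[5, 6], [7]].
Step i=3: Q has 3 at row 1, column 2; remove that cell from P, ejecting 6. So w(3) = 6. P is now [[5], [7]].
Step i=2: Q has 2 at row 2, column 1; remove 7 from row 2 of P and reverse-bump: 7 enters row 1 and ejects 5. So w(2) = 5. P is now [[7]].
Step i=1: Q has 1 at row 1, column 1; remove that cell from P, ejecting 7. So w(1) = 7. P is now [].

So w = 7 5 6 8 1 3 4 2.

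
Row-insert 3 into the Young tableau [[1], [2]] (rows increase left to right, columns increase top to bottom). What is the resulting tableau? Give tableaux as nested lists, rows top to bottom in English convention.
3 is larger than every entry of row 1, so it is appended to row 1. The new tableau is [[1, 3], [2]].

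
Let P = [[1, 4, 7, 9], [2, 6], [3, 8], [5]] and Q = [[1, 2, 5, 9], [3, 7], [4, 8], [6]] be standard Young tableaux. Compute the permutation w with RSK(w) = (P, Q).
Reverse the RSK construction: for i from n down to 1, find the cell of Q containing i, remove the entry at that cell from P, and reverse-bump it up through P; the value ejected from row 1 is w(i).

Step i=9: Q has 9 at row 1, column 4; remove that cell from P, ejecting 9. So w(9) = 9. P is now [[1, 4, 7], [2, 6], [3, 8], [5]].
Step i=8: Q has 8 at row 3, column 2; remove 8 from row 3 of P and reverse-bump: 8 enters row 2 and ejects 6; 6 enters row 1 and ejects 4. So w(8) = 4. P is now [[1, 6, 7], [2, 8], [3], [5]].
Step i=7: Q has 7 at row 2, column 2; remove 8 from row 2 of P and reverse-bump: 8 enters row 1 and ejects 7. So w(7) = 7. P is now [[1, 6, 8], [2], [3], [5]].
Step i=6: Q has 6 at row 4, column 1; remove 5 from row 4 of P and reverse-bump: 5 enters row 3 and ejects 3; 3 enters row 2 and ejects 2; 2 enters row 1 and ejects 1. So w(6) = 1. P is now [[2, 6, 8], [3], [5]].
Step i=5: Q has 5 at row 1, column 3; remove that cell from P, ejecting 8. So w(5) = 8. P is now [[2, 6], [3], [5]].
Step i=4: Q has 4 at row 3, column 1; remove 5 from row 3 of P and reverse-bump: 5 enters row 2 and ejects 3; 3 enters row 1 and ejects 2. So w(4) = 2. P is now [[3, 6], [5]].
Step i=3: Q has 3 at row 2, column 1; remove 5 from row 2 of P and reverse-bump: 5 enters row 1 and ejects 3. So w(3) = 3. P is now [[5, 6]].
Step i=2: Q has 2 at row 1, column 2; remove that cell from P, ejecting 6. So w(2) = 6. P is now [[5]].
Step i=1: Q has 1 at row 1, column 1; remove that cell from P, ejecting 5. So w(1) = 5. P is now [].

So w = 5 6 3 2 8 1 7 4 9.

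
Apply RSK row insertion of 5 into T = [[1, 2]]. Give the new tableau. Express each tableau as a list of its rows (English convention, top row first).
[[1, 2, 5]]

5 is larger than every entry of row 1, so it is appended to row 1. The new tableau is [[1, 2, 5]].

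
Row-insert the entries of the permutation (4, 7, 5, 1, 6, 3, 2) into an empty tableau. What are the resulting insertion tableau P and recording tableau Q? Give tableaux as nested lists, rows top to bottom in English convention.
Insert each entry of the permutation into P by Schensted row insertion, recording in Q the position of each new cell.

After inserting 4: P = [[4]].
After inserting 7: P = [[4, 7]].
After inserting 5: P = [[4, 5], [7]].
After inserting 1: P = [[1, 5], [4], [7]].
After inserting 6: P = [[1, 5, 6], [4], [7]].
After inserting 3: P = [[1, 3, 6], [4, 5], [7]].
After inserting 2: P = [[1, 2, 6], [3, 5], [4], [7]].

So P = [[1, 2, 6], [3, 5], [4], [7]], Q = [[1, 2, 5], [3, 6], [4], [7]].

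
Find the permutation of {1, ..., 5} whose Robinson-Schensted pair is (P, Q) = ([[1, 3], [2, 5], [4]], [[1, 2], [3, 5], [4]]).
Reverse the RSK construction: for i from n down to 1, find the cell of Q containing i, remove the entry at that cell from P, and reverse-bump it up through P; the value ejected from row 1 is w(i).

Step i=5: Q has 5 at row 2, column 2; remove 5 from row 2 of P and reverse-bump: 5 enters row 1 and ejects 3. So w(5) = 3. P is now [[1, 5], [2], [4]].
Step i=4: Q has 4 at row 3, column 1; remove 4 from row 3 of P and reverse-bump: 4 enters row 2 and ejects 2; 2 enters row 1 and ejects 1. So w(4) = 1. P is now [[2, 5], [4]].
Step i=3: Q has 3 at row 2, column 1; remove 4 from row 2 of P and reverse-bump: 4 enters row 1 and ejects 2. So w(3) = 2. P is now [[4, 5]].
Step i=2: Q has 2 at row 1, column 2; remove that cell from P, ejecting 5. So w(2) = 5. P is now [[4]].
Step i=1: Q has 1 at row 1, column 1; remove that cell from P, ejecting 4. So w(1) = 4. P is now [].

So w = 4 5 2 1 3.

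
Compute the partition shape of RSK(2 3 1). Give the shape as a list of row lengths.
[2, 1]

Row-insert each entry into an empty tableau.

After inserting 2: P = [[2]].
After inserting 3: P = [[2, 3]].
After inserting 1: P = [[1, 3], [2]].

The final insertion tableau P = [[1, 3], [2]] has shape [2, 1].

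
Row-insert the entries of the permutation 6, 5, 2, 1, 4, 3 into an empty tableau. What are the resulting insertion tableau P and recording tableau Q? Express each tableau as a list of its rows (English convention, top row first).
P = [[1, 3], [2, 4], [5], [6]], Q = [[1, 5], [2, 6], [3], [4]]

Insert each entry of the permutation into P by Schensted row insertion, recording in Q the position of each new cell.

Insert 6: appended to row 1. P = [[6]].
Insert 5: 5 bumps 6 from row 1; 6 starts row 2. P = [[5], [6]].
Insert 2: 2 bumps 5 from row 1; 5 bumps 6 from row 2; 6 starts row 3. P = [[2], [5], [6]].
Insert 1: 1 bumps 2 from row 1; 2 bumps 5 from row 2; 5 bumps 6 from row 3; 6 starts row 4. P = [[1], [2], [5], [6]].
Insert 4: appended to row 1. P = [[1, 4], [2], [5], [6]].
Insert 3: 3 bumps 4 from row 1; 4 appends to row 2. P = [[1, 3], [2, 4], [5], [6]].

So P = [[1, 3], [2, 4], [5], [6]], Q = [[1, 5], [2, 6], [3], [4]].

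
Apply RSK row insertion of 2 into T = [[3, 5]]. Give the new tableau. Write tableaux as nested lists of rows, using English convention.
[[2, 5], [3]]

In row 1, 2 replaces 3 (the leftmost entry greater than 2); 3 is bumped to row 2. 3 starts a new row 2. The new tableau is [[2, 5], [3]].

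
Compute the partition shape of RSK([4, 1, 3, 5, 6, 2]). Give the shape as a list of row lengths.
Row-insert each entry into an empty tableau.

After inserting 4: P = [[4]].
After inserting 1: P = [[1], [4]].
After inserting 3: P = [[1, 3], [4]].
After inserting 5: P = [[1, 3, 5], [4]].
After inserting 6: P = [[1, 3, 5, 6], [4]].
After inserting 2: P = [[1, 2, 5, 6], [3], [4]].

The final insertion tableau P = [[1, 2, 5, 6], [3], [4]] has shape [4, 1, 1].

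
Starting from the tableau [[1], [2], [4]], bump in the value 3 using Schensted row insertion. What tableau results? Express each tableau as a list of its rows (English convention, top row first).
3 is larger than every entry of row 1, so it is appended to row 1. The new tableau is [[1, 3], [2], [4]].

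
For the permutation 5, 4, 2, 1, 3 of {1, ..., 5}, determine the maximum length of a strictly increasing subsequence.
2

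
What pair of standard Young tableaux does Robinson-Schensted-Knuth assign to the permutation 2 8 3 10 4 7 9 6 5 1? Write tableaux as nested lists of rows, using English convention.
Insert each entry of the permutation into P by Schensted row insertion, recording in Q the position of each new cell.

After inserting 2: P = [[2]].
After inserting 8: P = [[2, 8]].
After inserting 3: P = [[2, 3], [8]].
After inserting 10: P = [[2, 3, 10], [8]].
After inserting 4: P = [[2, 3, 4], [8, 10]].
After inserting 7: P = [[2, 3, 4, 7], [8, 10]].
After inserting 9: P = [[2, 3, 4, 7, 9], [8, 10]].
After inserting 6: P = [[2, 3, 4, 6, 9], [7, 10], [8]].
After inserting 5: P = [[2, 3, 4, 5, 9], [6, 10], [7], [8]].
After inserting 1: P = [[1, 3, 4, 5, 9], [2, 10], [6], [7], [8]].

So P = [[1, 3, 4, 5, 9], [2, 10], [6], [7], [8]], Q = [[1, 2, 4, 6, 7], [3, 5], [8], [9], [10]].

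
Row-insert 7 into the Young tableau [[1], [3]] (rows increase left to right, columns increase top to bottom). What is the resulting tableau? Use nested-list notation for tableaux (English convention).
7 is larger than every entry of row 1, so it is appended to row 1. The new tableau is [[1, 7], [3]].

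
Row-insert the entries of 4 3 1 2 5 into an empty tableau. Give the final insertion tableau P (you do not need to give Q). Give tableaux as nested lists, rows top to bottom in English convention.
P = [[1, 2, 5], [3], [4]]

Insert 4: appended to row 1. P = [[4]].
Insert 3: 3 bumps 4 from row 1; 4 starts row 2. P = [[3], [4]].
Insert 1: 1 bumps 3 from row 1; 3 bumps 4 from row 2; 4 starts row 3. P = [[1], [3], [4]].
Insert 2: appended to row 1. P = [[1, 2], [3], [4]].
Insert 5: appended to row 1. P = [[1, 2, 5], [3], [4]].

So P = [[1, 2, 5], [3], [4]].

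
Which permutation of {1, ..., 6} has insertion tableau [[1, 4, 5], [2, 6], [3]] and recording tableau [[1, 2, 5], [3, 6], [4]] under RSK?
3 4 2 1 6 5

Reverse the RSK construction: for i from n down to 1, find the cell of Q containing i, remove the entry at that cell from P, and reverse-bump it up through P; the value ejected from row 1 is w(i).

Step i=6: Q has 6 at row 2, column 2; remove 6 from row 2 of P and reverse-bump: 6 enters row 1 and ejects 5. So w(6) = 5. P is now [[1, 4, 6], [2], [3]].
Step i=5: Q has 5 at row 1, column 3; remove that cell from P, ejecting 6. So w(5) = 6. P is now [[1, 4], [2], [3]].
Step i=4: Q has 4 at row 3, column 1; remove 3 from row 3 of P and reverse-bump: 3 enters row 2 and ejects 2; 2 enters row 1 and ejects 1. So w(4) = 1. P is now [[2, 4], [3]].
Step i=3: Q has 3 at row 2, column 1; remove 3 from row 2 of P and reverse-bump: 3 enters row 1 and ejects 2. So w(3) = 2. P is now [[3, 4]].
Step i=2: Q has 2 at row 1, column 2; remove that cell from P, ejecting 4. So w(2) = 4. P is now [[3]].
Step i=1: Q has 1 at row 1, column 1; remove that cell from P, ejecting 3. So w(1) = 3. P is now [].

So w = 3 4 2 1 6 5.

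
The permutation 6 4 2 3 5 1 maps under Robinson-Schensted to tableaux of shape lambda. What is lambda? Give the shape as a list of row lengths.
Row-insert each entry into an empty tableau.

After inserting 6: P = [[6]].
After inserting 4: P = [[4], [6]].
After inserting 2: P = [[2], [4], [6]].
After inserting 3: P = [[2, 3], [4], [6]].
After inserting 5: P = [[2, 3, 5], [4], [6]].
After inserting 1: P = [[1, 3, 5], [2], [4], [6]].

The final insertion tableau P = [[1, 3, 5], [2], [4], [6]] has shape [3, 1, 1, 1].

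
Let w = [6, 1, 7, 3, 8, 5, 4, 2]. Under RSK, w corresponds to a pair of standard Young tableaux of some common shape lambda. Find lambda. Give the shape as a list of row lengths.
Row-insert each entry into an empty tableau.

After inserting 6: P = [[6]].
After inserting 1: P = [[1], [6]].
After inserting 7: P = [[1, 7], [6]].
After inserting 3: P = [[1, 3], [6, 7]].
After inserting 8: P = [[1, 3, 8], [6, 7]].
After inserting 5: P = [[1, 3, 5], [6, 7, 8]].
After inserting 4: P = [[1, 3, 4], [5, 7, 8], [6]].
After inserting 2: P = [[1, 2, 4], [3, 7, 8], [5], [6]].

The final insertion tableau P = [[1, 2, 4], [3, 7, 8], [5], [6]] has shape [3, 3, 1, 1].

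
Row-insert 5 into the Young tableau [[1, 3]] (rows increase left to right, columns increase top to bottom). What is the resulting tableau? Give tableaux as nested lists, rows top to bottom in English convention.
[[1, 3, 5]]

5 is larger than every entry of row 1, so it is appended to row 1. The new tableau is [[1, 3, 5]].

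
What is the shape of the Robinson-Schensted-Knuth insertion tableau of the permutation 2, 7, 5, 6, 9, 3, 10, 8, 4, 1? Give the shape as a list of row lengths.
[5, 2, 2, 1]

Row-insert each entry into an empty tableau.

After inserting 2: P = [[2]].
After inserting 7: P = [[2, 7]].
After inserting 5: P = [[2, 5], [7]].
After inserting 6: P = [[2, 5, 6], [7]].
After inserting 9: P = [[2, 5, 6, 9], [7]].
After inserting 3: P = [[2, 3, 6, 9], [5], [7]].
After inserting 10: P = [[2, 3, 6, 9, 10], [5], [7]].
After inserting 8: P = [[2, 3, 6, 8, 10], [5, 9], [7]].
After inserting 4: P = [[2, 3, 4, 8, 10], [5, 6], [7, 9]].
After inserting 1: P = [[1, 3, 4, 8, 10], [2, 6], [5, 9], [7]].

The final insertion tableau P = [[1, 3, 4, 8, 10], [2, 6], [5, 9], [7]] has shape [5, 2, 2, 1].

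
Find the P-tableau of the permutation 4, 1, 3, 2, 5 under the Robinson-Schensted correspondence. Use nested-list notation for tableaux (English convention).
P = [[1, 2, 5], [3], [4]]

Insert 4: appended to row 1. P = [[4]].
Insert 1: 1 bumps 4 from row 1; 4 starts row 2. P = [[1], [4]].
Insert 3: appended to row 1. P = [[1, 3], [4]].
Insert 2: 2 bumps 3 from row 1; 3 bumps 4 from row 2; 4 starts row 3. P = [[1, 2], [3], [4]].
Insert 5: appended to row 1. P = [[1, 2, 5], [3], [4]].

So P = [[1, 2, 5], [3], [4]].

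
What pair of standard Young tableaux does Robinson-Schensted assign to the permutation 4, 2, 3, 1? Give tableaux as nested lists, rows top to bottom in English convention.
Insert each entry of the permutation into P by Schensted row insertion, recording in Q the position of each new cell.

Insert 4: appended to row 1. P = [[4]].
Insert 2: 2 bumps 4 from row 1; 4 starts row 2. P = [[2], [4]].
Insert 3: appended to row 1. P = [[2, 3], [4]].
Insert 1: 1 bumps 2 from row 1; 2 bumps 4 from row 2; 4 starts row 3. P = [[1, 3], [2], [4]].

So P = [[1, 3], [2], [4]], Q = [[1, 3], [2], [4]].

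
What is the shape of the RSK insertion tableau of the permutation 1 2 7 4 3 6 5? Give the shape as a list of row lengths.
[4, 2, 1]

Row-insert each entry into an empty tableau.

After inserting 1: P = [[1]].
After inserting 2: P = [[1, 2]].
After inserting 7: P = [[1, 2, 7]].
After inserting 4: P = [[1, 2, 4], [7]].
After inserting 3: P = [[1, 2, 3], [4], [7]].
After inserting 6: P = [[1, 2, 3, 6], [4], [7]].
After inserting 5: P = [[1, 2, 3, 5], [4, 6], [7]].

The final insertion tableau P = [[1, 2, 3, 5], [4, 6], [7]] has shape [4, 2, 1].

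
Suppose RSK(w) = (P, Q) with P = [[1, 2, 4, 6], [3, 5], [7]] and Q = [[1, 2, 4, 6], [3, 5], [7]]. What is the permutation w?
1 3 2 7 5 6 4

Reverse the RSK construction: for i from n down to 1, find the cell of Q containing i, remove the entry at that cell from P, and reverse-bump it up through P; the value ejected from row 1 is w(i).

Step i=7: Q has 7 at row 3, column 1; remove 7 from row 3 of P and reverse-bump: 7 enters row 2 and ejects 5; 5 enters row 1 and ejects 4. So w(7) = 4. P is now [[1, 2, 5, 6], [3, 7]].
Step i=6: Q has 6 at row 1, column 4; remove that cell from P, ejecting 6. So w(6) = 6. P is now [[1, 2, 5], [3, 7]].
Step i=5: Q has 5 at row 2, column 2; remove 7 from row 2 of P and reverse-bump: 7 enters row 1 and ejects 5. So w(5) = 5. P is now [[1, 2, 7], [3]].
Step i=4: Q has 4 at row 1, column 3; remove that cell from P, ejecting 7. So w(4) = 7. P is now [[1, 2], [3]].
Step i=3: Q has 3 at row 2, column 1; remove 3 from row 2 of P and reverse-bump: 3 enters row 1 and ejects 2. So w(3) = 2. P is now [[1, 3]].
Step i=2: Q has 2 at row 1, column 2; remove that cell from P, ejecting 3. So w(2) = 3. P is now [[1]].
Step i=1: Q has 1 at row 1, column 1; remove that cell from P, ejecting 1. So w(1) = 1. P is now [].

So w = 1 3 2 7 5 6 4.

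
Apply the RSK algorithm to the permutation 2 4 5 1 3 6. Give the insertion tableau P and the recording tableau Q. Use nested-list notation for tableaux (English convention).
Insert each entry of the permutation into P by Schensted row insertion, recording in Q the position of each new cell.

Insert 2: appended to row 1. P = [[2]], Q = [[1]].
Insert 4: appended to row 1. P = [[2, 4]], Q = [[1, 2]].
Insert 5: appended to row 1. P = [[2, 4, 5]], Q = [[1, 2, 3]].
Insert 1: 1 bumps 2 from row 1; 2 starts row 2. P = [[1, 4, 5], [2]], Q = [[1, 2, 3], [4]].
Insert 3: 3 bumps 4 from row 1; 4 appends to row 2. P = [[1, 3, 5], [2, 4]], Q = [[1, 2, 3], [4, 5]].
Insert 6: appended to row 1. P = [[1, 3, 5, 6], [2, 4]], Q = [[1, 2, 3, 6], [4, 5]].

So P = [[1, 3, 5, 6], [2, 4]], Q = [[1, 2, 3, 6], [4, 5]].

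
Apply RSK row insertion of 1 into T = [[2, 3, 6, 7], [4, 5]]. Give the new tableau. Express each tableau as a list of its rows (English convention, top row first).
In row 1, 1 replaces 2 (the leftmost entry greater than 1); 2 is bumped to row 2. In row 2, 2 replaces 4 (the leftmost entry greater than 2); 4 is bumped to row 3. 4 starts a new row 3. The new tableau is [[1, 3, 6, 7], [2, 5], [4]].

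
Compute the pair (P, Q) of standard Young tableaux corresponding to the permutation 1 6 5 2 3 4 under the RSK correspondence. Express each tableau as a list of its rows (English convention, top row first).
Insert each entry of the permutation into P by Schensted row insertion, recording in Q the position of each new cell.

Insert 1: appended to row 1. P = [[1]], Q = [[1]].
Insert 6: appended to row 1. P = [[1, 6]], Q = [[1, 2]].
Insert 5: 5 bumps 6 from row 1; 6 starts row 2. P = [[1, 5], [6]], Q = [[1, 2], [3]].
Insert 2: 2 bumps 5 from row 1; 5 bumps 6 from row 2; 6 starts row 3. P = [[1, 2], [5], [6]], Q = [[1, 2], [3], [4]].
Insert 3: appended to row 1. P = [[1, 2, 3], [5], [6]], Q = [[1, 2, 5], [3], [4]].
Insert 4: appended to row 1. P = [[1, 2, 3, 4], [5], [6]], Q = [[1, 2, 5, 6], [3], [4]].

So P = [[1, 2, 3, 4], [5], [6]], Q = [[1, 2, 5, 6], [3], [4]].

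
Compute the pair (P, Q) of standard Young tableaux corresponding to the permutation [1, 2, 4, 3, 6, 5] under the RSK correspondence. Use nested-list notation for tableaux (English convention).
P = [[1, 2, 3, 5], [4, 6]], Q = [[1, 2, 3, 5], [4, 6]]

Insert each entry of the permutation into P by Schensted row insertion, recording in Q the position of each new cell.

Insert 1: appended to row 1. P = [[1]].
Insert 2: appended to row 1. P = [[1, 2]].
Insert 4: appended to row 1. P = [[1, 2, 4]].
Insert 3: 3 bumps 4 from row 1; 4 starts row 2. P = [[1, 2, 3], [4]].
Insert 6: appended to row 1. P = [[1, 2, 3, 6], [4]].
Insert 5: 5 bumps 6 from row 1; 6 appends to row 2. P = [[1, 2, 3, 5], [4, 6]].

So P = [[1, 2, 3, 5], [4, 6]], Q = [[1, 2, 3, 5], [4, 6]].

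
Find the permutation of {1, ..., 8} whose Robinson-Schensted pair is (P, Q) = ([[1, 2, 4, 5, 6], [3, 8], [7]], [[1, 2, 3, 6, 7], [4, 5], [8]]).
Reverse RSK: for i = n, n-1, ..., 1, locate i in Q, remove the corresponding corner cell from P, and reverse-bump its entry up through P; the value ejected from row 1 is w(i).

So w = 1 7 8 3 4 5 6 2.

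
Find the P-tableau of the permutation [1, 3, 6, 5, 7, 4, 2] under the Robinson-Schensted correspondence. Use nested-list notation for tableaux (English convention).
Insert 1: appended to row 1. P = [[1]].
Insert 3: appended to row 1. P = [[1, 3]].
Insert 6: appended to row 1. P = [[1, 3, 6]].
Insert 5: 5 bumps 6 from row 1; 6 starts row 2. P = [[1, 3, 5], [6]].
Insert 7: appended to row 1. P = [[1, 3, 5, 7], [6]].
Insert 4: 4 bumps 5 from row 1; 5 bumps 6 from row 2; 6 starts row 3. P = [[1, 3, 4, 7], [5], [6]].
Insert 2: 2 bumps 3 from row 1; 3 bumps 5 from row 2; 5 bumps 6 from row 3; 6 starts row 4. P = [[1, 2, 4, 7], [3], [5], [6]].

So P = [[1, 2, 4, 7], [3], [5], [6]].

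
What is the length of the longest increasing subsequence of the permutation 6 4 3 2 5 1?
2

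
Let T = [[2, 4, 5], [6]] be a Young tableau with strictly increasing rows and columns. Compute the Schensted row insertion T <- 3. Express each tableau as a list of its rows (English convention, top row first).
[[2, 3, 5], [4], [6]]

In row 1, 3 replaces 4 (the leftmost entry greater than 3); 4 is bumped to row 2. In row 2, 4 replaces 6 (the leftmost entry greater than 4); 6 is bumped to row 3. 6 starts a new row 3. The new tableau is [[2, 3, 5], [4], [6]].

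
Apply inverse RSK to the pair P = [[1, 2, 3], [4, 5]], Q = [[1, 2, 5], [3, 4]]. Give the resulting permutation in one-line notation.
Reverse the RSK construction: for i from n down to 1, find the cell of Q containing i, remove the entry at that cell from P, and reverse-bump it up through P; the value ejected from row 1 is w(i).

Step i=5: Q has 5 at row 1, column 3; remove that cell from P, ejecting 3. So w(5) = 3. P is now [[1, 2], [4, 5]].
Step i=4: Q has 4 at row 2, column 2; remove 5 from row 2 of P and reverse-bump: 5 enters row 1 and ejects 2. So w(4) = 2. P is now [[1, 5], [4]].
Step i=3: Q has 3 at row 2, column 1; remove 4 from row 2 of P and reverse-bump: 4 enters row 1 and ejects 1. So w(3) = 1. P is now [[4, 5]].
Step i=2: Q has 2 at row 1, column 2; remove that cell from P, ejecting 5. So w(2) = 5. P is now [[4]].
Step i=1: Q has 1 at row 1, column 1; remove that cell from P, ejecting 4. So w(1) = 4. P is now [].

So w = 4 5 1 2 3.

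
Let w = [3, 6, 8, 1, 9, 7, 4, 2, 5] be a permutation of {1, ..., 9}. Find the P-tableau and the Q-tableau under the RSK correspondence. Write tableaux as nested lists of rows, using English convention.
P = [[1, 2, 5, 9], [3, 4, 7], [6], [8]], Q = [[1, 2, 3, 5], [4, 6, 9], [7], [8]]

Insert each entry of the permutation into P by Schensted row insertion, recording in Q the position of each new cell.

After inserting 3: P = [[3]].
After inserting 6: P = [[3, 6]].
After inserting 8: P = [[3, 6, 8]].
After inserting 1: P = [[1, 6, 8], [3]].
After inserting 9: P = [[1, 6, 8, 9], [3]].
After inserting 7: P = [[1, 6, 7, 9], [3, 8]].
After inserting 4: P = [[1, 4, 7, 9], [3, 6], [8]].
After inserting 2: P = [[1, 2, 7, 9], [3, 4], [6], [8]].
After inserting 5: P = [[1, 2, 5, 9], [3, 4, 7], [6], [8]].

So P = [[1, 2, 5, 9], [3, 4, 7], [6], [8]], Q = [[1, 2, 3, 5], [4, 6, 9], [7], [8]].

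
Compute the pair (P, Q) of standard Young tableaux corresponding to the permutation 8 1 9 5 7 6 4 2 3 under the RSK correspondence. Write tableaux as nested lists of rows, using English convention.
Insert each entry of the permutation into P by Schensted row insertion, recording in Q the position of each new cell.

Insert 8: appended to row 1. P = [[8]].
Insert 1: 1 bumps 8 from row 1; 8 starts row 2. P = [[1], [8]].
Insert 9: appended to row 1. P = [[1, 9], [8]].
Insert 5: 5 bumps 9 from row 1; 9 appends to row 2. P = [[1, 5], [8, 9]].
Insert 7: appended to row 1. P = [[1, 5, 7], [8, 9]].
Insert 6: 6 bumps 7 from row 1; 7 bumps 8 from row 2; 8 starts row 3. P = [[1, 5, 6], [7, 9], [8]].
Insert 4: 4 bumps 5 from row 1; 5 bumps 7 from row 2; 7 bumps 8 from row 3; 8 starts row 4. P = [[1, 4, 6], [5, 9], [7], [8]].
Insert 2: 2 bumps 4 from row 1; 4 bumps 5 from row 2; 5 bumps 7 from row 3; 7 bumps 8 from row 4; 8 starts row 5. P = [[1, 2, 6], [4, 9], [5], [7], [8]].
Insert 3: 3 bumps 6 from row 1; 6 bumps 9 from row 2; 9 appends to row 3. P = [[1, 2, 3], [4, 6], [5, 9], [7], [8]].

So P = [[1, 2, 3], [4, 6], [5, 9], [7], [8]], Q = [[1, 3, 5], [2, 4], [6, 9], [7], [8]].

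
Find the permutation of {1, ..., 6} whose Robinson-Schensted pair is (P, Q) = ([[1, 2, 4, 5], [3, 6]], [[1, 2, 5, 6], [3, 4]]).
3 6 1 2 4 5

Reverse the RSK construction: for i from n down to 1, find the cell of Q containing i, remove the entry at that cell from P, and reverse-bump it up through P; the value ejected from row 1 is w(i).

Step i=6: Q has 6 at row 1, column 4; remove that cell from P, ejecting 5. So w(6) = 5. P is now [[1, 2, 4], [3, 6]].
Step i=5: Q has 5 at row 1, column 3; remove that cell from P, ejecting 4. So w(5) = 4. P is now [[1, 2], [3, 6]].
Step i=4: Q has 4 at row 2, column 2; remove 6 from row 2 of P and reverse-bump: 6 enters row 1 and ejects 2. So w(4) = 2. P is now [[1, 6], [3]].
Step i=3: Q has 3 at row 2, column 1; remove 3 from row 2 of P and reverse-bump: 3 enters row 1 and ejects 1. So w(3) = 1. P is now [[3, 6]].
Step i=2: Q has 2 at row 1, column 2; remove that cell from P, ejecting 6. So w(2) = 6. P is now [[3]].
Step i=1: Q has 1 at row 1, column 1; remove that cell from P, ejecting 3. So w(1) = 3. P is now [].

So w = 3 6 1 2 4 5.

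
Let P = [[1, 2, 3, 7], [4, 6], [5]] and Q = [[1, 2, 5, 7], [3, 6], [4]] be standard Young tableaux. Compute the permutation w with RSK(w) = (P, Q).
Reverse RSK: for i = n, n-1, ..., 1, locate i in Q, remove the corresponding corner cell from P, and reverse-bump its entry up through P; the value ejected from row 1 is w(i).

So w = 1 5 4 2 6 3 7.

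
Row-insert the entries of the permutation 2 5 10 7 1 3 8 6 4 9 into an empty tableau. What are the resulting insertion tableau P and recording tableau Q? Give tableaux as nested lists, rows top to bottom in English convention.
Insert each entry of the permutation into P by Schensted row insertion, recording in Q the position of each new cell.

Insert 2: appended to row 1. P = [[2]], Q = [[1]].
Insert 5: appended to row 1. P = [[2, 5]], Q = [[1, 2]].
Insert 10: appended to row 1. P = [[2, 5, 10]], Q = [[1, 2, 3]].
Insert 7: 7 bumps 10 from row 1; 10 starts row 2. P = [[2, 5, 7], [10]], Q = [[1, 2, 3], [4]].
Insert 1: 1 bumps 2 from row 1; 2 bumps 10 from row 2; 10 starts row 3. P = [[1, 5, 7], [2], [10]], Q = [[1, 2, 3], [4], [5]].
Insert 3: 3 bumps 5 from row 1; 5 appends to row 2. P = [[1, 3, 7], [2, 5], [10]], Q = [[1, 2, 3], [4, 6], [5]].
Insert 8: appended to row 1. P = [[1, 3, 7, 8], [2, 5], [10]], Q = [[1, 2, 3, 7], [4, 6], [5]].
Insert 6: 6 bumps 7 from row 1; 7 appends to row 2. P = [[1, 3, 6, 8], [2, 5, 7], [10]], Q = [[1, 2, 3, 7], [4, 6, 8], [5]].
Insert 4: 4 bumps 6 from row 1; 6 bumps 7 from row 2; 7 bumps 10 from row 3; 10 starts row 4. P = [[1, 3, 4, 8], [2, 5, 6], [7], [10]], Q = [[1, 2, 3, 7], [4, 6, 8], [5], [9]].
Insert 9: appended to row 1. P = [[1, 3, 4, 8, 9], [2, 5, 6], [7], [10]], Q = [[1, 2, 3, 7, 10], [4, 6, 8], [5], [9]].

So P = [[1, 3, 4, 8, 9], [2, 5, 6], [7], [10]], Q = [[1, 2, 3, 7, 10], [4, 6, 8], [5], [9]].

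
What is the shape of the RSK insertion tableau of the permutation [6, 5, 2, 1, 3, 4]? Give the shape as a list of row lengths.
[3, 1, 1, 1]

Row-insert each entry into an empty tableau.

After inserting 6: P = [[6]].
After inserting 5: P = [[5], [6]].
After inserting 2: P = [[2], [5], [6]].
After inserting 1: P = [[1], [2], [5], [6]].
After inserting 3: P = [[1, 3], [2], [5], [6]].
After inserting 4: P = [[1, 3, 4], [2], [5], [6]].

The final insertion tableau P = [[1, 3, 4], [2], [5], [6]] has shape [3, 1, 1, 1].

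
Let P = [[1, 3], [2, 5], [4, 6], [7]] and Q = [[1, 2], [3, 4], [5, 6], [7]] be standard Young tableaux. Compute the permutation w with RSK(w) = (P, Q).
Reverse the RSK construction: for i from n down to 1, find the cell of Q containing i, remove the entry at that cell from P, and reverse-bump it up through P; the value ejected from row 1 is w(i).

Step i=7: Q has 7 at row 4, column 1; remove 7 from row 4 of P and reverse-bump: 7 enters row 3 and ejects 6; 6 enters row 2 and ejects 5; 5 enters row 1 and ejects 3. So w(7) = 3. P is now [[1, 5], [2, 6], [4, 7]].
Step i=6: Q has 6 at row 3, column 2; remove 7 from row 3 of P and reverse-bump: 7 enters row 2 and ejects 6; 6 enters row 1 and ejects 5. So w(6) = 5. P is now [[1, 6], [2, 7], [4]].
Step i=5: Q has 5 at row 3, column 1; remove 4 from row 3 of P and reverse-bump: 4 enters row 2 and ejects 2; 2 enters row 1 and ejects 1. So w(5) = 1. P is now [[2, 6], [4, 7]].
Step i=4: Q has 4 at row 2, column 2; remove 7 from row 2 of P and reverse-bump: 7 enters row 1 and ejects 6. So w(4) = 6. P is now [[2, 7], [4]].
Step i=3: Q has 3 at row 2, column 1; remove 4 from row 2 of P and reverse-bump: 4 enters row 1 and ejects 2. So w(3) = 2. P is now [[4, 7]].
Step i=2: Q has 2 at row 1, column 2; remove that cell from P, ejecting 7. So w(2) = 7. P is now [[4]].
Step i=1: Q has 1 at row 1, column 1; remove that cell from P, ejecting 4. So w(1) = 4. P is now [].

So w = 4 7 2 6 1 5 3.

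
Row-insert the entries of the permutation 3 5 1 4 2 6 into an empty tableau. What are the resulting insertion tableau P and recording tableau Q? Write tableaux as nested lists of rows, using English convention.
P = [[1, 2, 6], [3, 4], [5]], Q = [[1, 2, 6], [3, 4], [5]]

Insert each entry of the permutation into P by Schensted row insertion, recording in Q the position of each new cell.

After inserting 3: P = [[3]].
After inserting 5: P = [[3, 5]].
After inserting 1: P = [[1, 5], [3]].
After inserting 4: P = [[1, 4], [3, 5]].
After inserting 2: P = [[1, 2], [3, 4], [5]].
After inserting 6: P = [[1, 2, 6], [3, 4], [5]].

So P = [[1, 2, 6], [3, 4], [5]], Q = [[1, 2, 6], [3, 4], [5]].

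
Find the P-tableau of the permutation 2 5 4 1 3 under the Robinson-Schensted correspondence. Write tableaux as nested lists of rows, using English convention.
Insert 2: appended to row 1. P = [[2]].
Insert 5: appended to row 1. P = [[2, 5]].
Insert 4: 4 bumps 5 from row 1; 5 starts row 2. P = [[2, 4], [5]].
Insert 1: 1 bumps 2 from row 1; 2 bumps 5 from row 2; 5 starts row 3. P = [[1, 4], [2], [5]].
Insert 3: 3 bumps 4 from row 1; 4 appends to row 2. P = [[1, 3], [2, 4], [5]].

So P = [[1, 3], [2, 4], [5]].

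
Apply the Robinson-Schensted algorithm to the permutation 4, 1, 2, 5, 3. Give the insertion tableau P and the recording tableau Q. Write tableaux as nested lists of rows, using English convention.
P = [[1, 2, 3], [4, 5]], Q = [[1, 3, 4], [2, 5]]

Insert each entry of the permutation into P by Schensted row insertion, recording in Q the position of each new cell.

Insert 4: appended to row 1. P = [[4]].
Insert 1: 1 bumps 4 from row 1; 4 starts row 2. P = [[1], [4]].
Insert 2: appended to row 1. P = [[1, 2], [4]].
Insert 5: appended to row 1. P = [[1, 2, 5], [4]].
Insert 3: 3 bumps 5 from row 1; 5 appends to row 2. P = [[1, 2, 3], [4, 5]].

So P = [[1, 2, 3], [4, 5]], Q = [[1, 3, 4], [2, 5]].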